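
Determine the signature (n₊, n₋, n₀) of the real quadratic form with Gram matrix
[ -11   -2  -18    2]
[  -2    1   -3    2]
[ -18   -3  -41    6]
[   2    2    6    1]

step 0: pivot -11 → sign −
step 1: pivot 15/11 → sign +
step 2: pivot -58/5 → sign −
step 3: pivot -3/29 → sign −
signature = (1, 3, 0)

Answer: (1, 3, 0)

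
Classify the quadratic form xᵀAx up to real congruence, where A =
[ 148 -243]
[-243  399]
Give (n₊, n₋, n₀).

Answer: (2, 0, 0)

Derivation:
step 0: pivot 148 → sign +
step 1: pivot 3/148 → sign +
signature = (2, 0, 0)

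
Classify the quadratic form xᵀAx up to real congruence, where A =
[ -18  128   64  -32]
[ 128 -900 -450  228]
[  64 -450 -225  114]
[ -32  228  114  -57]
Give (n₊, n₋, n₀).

Answer: (1, 2, 1)

Derivation:
step 0: pivot -18 → sign −
step 1: pivot 92/9 → sign +
step 2: pivot -3/23 → sign −
step 3: row/col 3 already zero → sign 0
signature = (1, 2, 1)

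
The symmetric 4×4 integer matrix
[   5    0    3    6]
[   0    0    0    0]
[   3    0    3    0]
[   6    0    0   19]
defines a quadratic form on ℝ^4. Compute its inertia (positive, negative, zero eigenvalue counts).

step 0: pivot 5 → sign +
step 1: pivot 6/5 → sign +
step 2: pivot 1 → sign +
step 3: row/col 3 already zero → sign 0
signature = (3, 0, 1)

Answer: (3, 0, 1)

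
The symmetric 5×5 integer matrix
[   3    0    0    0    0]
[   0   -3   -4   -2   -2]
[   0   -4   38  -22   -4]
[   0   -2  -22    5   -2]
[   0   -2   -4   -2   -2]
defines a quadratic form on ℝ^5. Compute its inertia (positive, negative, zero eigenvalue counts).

Answer: (2, 3, 0)

Derivation:
step 0: pivot 3 → sign +
step 1: pivot -3 → sign −
step 2: pivot 130/3 → sign +
step 3: pivot -149/65 → sign −
step 4: pivot -2/149 → sign −
signature = (2, 3, 0)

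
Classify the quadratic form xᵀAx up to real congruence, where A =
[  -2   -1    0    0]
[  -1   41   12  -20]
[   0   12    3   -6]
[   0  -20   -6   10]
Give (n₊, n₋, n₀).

Answer: (2, 2, 0)

Derivation:
step 0: pivot -2 → sign −
step 1: pivot 83/2 → sign +
step 2: pivot -39/83 → sign −
step 3: pivot 6/13 → sign +
signature = (2, 2, 0)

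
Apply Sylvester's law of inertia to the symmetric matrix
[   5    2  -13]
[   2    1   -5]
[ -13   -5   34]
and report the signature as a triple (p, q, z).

Answer: (2, 0, 1)

Derivation:
step 0: pivot 5 → sign +
step 1: pivot 1/5 → sign +
step 2: row/col 2 already zero → sign 0
signature = (2, 0, 1)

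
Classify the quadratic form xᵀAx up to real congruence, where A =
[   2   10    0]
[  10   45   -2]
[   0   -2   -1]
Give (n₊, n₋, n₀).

Answer: (1, 2, 0)

Derivation:
step 0: pivot 2 → sign +
step 1: pivot -5 → sign −
step 2: pivot -1/5 → sign −
signature = (1, 2, 0)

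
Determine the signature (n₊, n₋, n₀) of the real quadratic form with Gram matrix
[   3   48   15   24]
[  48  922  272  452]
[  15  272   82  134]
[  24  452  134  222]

Answer: (3, 1, 0)

Derivation:
step 0: pivot 3 → sign +
step 1: pivot 154 → sign +
step 2: pivot 27/77 → sign +
step 3: pivot -2/27 → sign −
signature = (3, 1, 0)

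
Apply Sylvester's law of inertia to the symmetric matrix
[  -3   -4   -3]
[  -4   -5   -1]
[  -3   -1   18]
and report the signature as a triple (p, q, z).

step 0: pivot -3 → sign −
step 1: pivot 1/3 → sign +
step 2: pivot -6 → sign −
signature = (1, 2, 0)

Answer: (1, 2, 0)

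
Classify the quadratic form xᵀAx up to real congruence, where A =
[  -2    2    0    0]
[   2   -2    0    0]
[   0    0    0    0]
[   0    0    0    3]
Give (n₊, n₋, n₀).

step 0: pivot -2 → sign −
step 1: pivot 3 → sign +
step 2: row/col 2 already zero → sign 0
step 3: row/col 3 already zero → sign 0
signature = (1, 1, 2)

Answer: (1, 1, 2)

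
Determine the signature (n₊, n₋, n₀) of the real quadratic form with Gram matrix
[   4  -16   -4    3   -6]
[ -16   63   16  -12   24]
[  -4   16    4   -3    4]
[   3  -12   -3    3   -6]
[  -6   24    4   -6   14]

step 0: pivot 4 → sign +
step 1: pivot -1 → sign −
step 2: pivot 3/4 → sign +
step 3: pivot 2 → sign +
step 4: pivot -2 → sign −
signature = (3, 2, 0)

Answer: (3, 2, 0)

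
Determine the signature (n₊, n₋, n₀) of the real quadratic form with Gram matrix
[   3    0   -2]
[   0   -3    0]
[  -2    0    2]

Answer: (2, 1, 0)

Derivation:
step 0: pivot 3 → sign +
step 1: pivot -3 → sign −
step 2: pivot 2/3 → sign +
signature = (2, 1, 0)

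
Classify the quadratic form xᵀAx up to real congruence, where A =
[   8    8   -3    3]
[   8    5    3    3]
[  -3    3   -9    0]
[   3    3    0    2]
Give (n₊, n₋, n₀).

step 0: pivot 8 → sign +
step 1: pivot -3 → sign −
step 2: pivot 15/8 → sign +
step 3: pivot 1/5 → sign +
signature = (3, 1, 0)

Answer: (3, 1, 0)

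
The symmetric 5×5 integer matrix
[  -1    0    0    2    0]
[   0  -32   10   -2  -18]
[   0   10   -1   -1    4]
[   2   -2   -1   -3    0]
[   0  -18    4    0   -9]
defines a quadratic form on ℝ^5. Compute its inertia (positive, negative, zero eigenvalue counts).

step 0: pivot -1 → sign −
step 1: pivot -32 → sign −
step 2: pivot 17/8 → sign +
step 3: pivot -2/17 → sign −
step 4: row/col 4 already zero → sign 0
signature = (1, 3, 1)

Answer: (1, 3, 1)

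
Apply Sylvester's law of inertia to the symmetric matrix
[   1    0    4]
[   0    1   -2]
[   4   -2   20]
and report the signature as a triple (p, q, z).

step 0: pivot 1 → sign +
step 1: pivot 1 → sign +
step 2: row/col 2 already zero → sign 0
signature = (2, 0, 1)

Answer: (2, 0, 1)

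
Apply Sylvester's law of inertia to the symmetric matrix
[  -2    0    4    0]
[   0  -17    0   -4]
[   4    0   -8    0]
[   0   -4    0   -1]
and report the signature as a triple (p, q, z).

Answer: (0, 3, 1)

Derivation:
step 0: pivot -2 → sign −
step 1: pivot -17 → sign −
step 2: pivot -1/17 → sign −
step 3: row/col 3 already zero → sign 0
signature = (0, 3, 1)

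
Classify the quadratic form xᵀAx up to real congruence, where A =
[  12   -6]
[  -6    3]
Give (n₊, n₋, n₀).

Answer: (1, 0, 1)

Derivation:
step 0: pivot 12 → sign +
step 1: row/col 1 already zero → sign 0
signature = (1, 0, 1)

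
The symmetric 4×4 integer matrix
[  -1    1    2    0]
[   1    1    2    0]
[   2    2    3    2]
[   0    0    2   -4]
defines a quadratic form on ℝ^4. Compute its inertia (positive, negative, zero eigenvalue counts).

Answer: (1, 2, 1)

Derivation:
step 0: pivot -1 → sign −
step 1: pivot 2 → sign +
step 2: pivot -1 → sign −
step 3: row/col 3 already zero → sign 0
signature = (1, 2, 1)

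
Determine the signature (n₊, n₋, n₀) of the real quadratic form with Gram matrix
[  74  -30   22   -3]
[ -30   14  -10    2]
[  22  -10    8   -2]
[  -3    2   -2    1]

Answer: (4, 0, 0)

Derivation:
step 0: pivot 74 → sign +
step 1: pivot 68/37 → sign +
step 2: pivot 14/17 → sign +
step 3: pivot 1/28 → sign +
signature = (4, 0, 0)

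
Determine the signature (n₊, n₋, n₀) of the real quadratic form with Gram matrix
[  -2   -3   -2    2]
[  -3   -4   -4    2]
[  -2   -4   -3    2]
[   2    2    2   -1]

step 0: pivot -2 → sign −
step 1: pivot 1/2 → sign +
step 2: pivot -3 → sign −
step 3: pivot 1/3 → sign +
signature = (2, 2, 0)

Answer: (2, 2, 0)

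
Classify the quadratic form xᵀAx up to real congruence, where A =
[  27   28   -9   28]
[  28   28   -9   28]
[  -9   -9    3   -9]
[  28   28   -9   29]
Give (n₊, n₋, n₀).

step 0: pivot 27 → sign +
step 1: pivot -28/27 → sign −
step 2: pivot 3/28 → sign +
step 3: pivot 1 → sign +
signature = (3, 1, 0)

Answer: (3, 1, 0)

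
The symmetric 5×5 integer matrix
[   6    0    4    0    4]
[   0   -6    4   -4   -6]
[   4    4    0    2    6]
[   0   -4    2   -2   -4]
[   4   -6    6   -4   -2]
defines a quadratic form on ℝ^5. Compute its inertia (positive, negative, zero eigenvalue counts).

step 0: pivot 6 → sign +
step 1: pivot -6 → sign −
step 2: pivot 2/3 → sign +
step 3: pivot -2/3 → sign −
step 4: pivot 2 → sign +
signature = (3, 2, 0)

Answer: (3, 2, 0)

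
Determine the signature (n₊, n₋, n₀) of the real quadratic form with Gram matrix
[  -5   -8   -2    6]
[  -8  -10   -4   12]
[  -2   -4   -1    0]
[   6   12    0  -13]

step 0: pivot -5 → sign −
step 1: pivot 14/5 → sign +
step 2: pivot -3/7 → sign −
step 3: pivot -1 → sign −
signature = (1, 3, 0)

Answer: (1, 3, 0)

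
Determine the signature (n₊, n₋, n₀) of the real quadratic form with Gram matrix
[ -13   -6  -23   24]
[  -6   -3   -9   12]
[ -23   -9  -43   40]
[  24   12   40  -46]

Answer: (2, 2, 0)

Derivation:
step 0: pivot -13 → sign −
step 1: pivot -3/13 → sign −
step 2: pivot 9 → sign +
step 3: pivot 2/9 → sign +
signature = (2, 2, 0)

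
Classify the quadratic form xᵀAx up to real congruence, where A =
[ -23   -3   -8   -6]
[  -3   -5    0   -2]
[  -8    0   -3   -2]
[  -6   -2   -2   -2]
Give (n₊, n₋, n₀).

Answer: (1, 3, 0)

Derivation:
step 0: pivot -23 → sign −
step 1: pivot -106/23 → sign −
step 2: pivot 1/53 → sign +
step 3: pivot -2 → sign −
signature = (1, 3, 0)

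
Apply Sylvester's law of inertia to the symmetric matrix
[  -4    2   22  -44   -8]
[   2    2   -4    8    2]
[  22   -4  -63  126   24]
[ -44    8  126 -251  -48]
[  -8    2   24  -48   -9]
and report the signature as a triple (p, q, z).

Answer: (4, 1, 0)

Derivation:
step 0: pivot -4 → sign −
step 1: pivot 3 → sign +
step 2: pivot 125/3 → sign +
step 3: pivot 1 → sign +
step 4: pivot 3/125 → sign +
signature = (4, 1, 0)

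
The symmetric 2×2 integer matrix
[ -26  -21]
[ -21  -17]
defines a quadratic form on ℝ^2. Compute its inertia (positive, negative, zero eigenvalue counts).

step 0: pivot -26 → sign −
step 1: pivot -1/26 → sign −
signature = (0, 2, 0)

Answer: (0, 2, 0)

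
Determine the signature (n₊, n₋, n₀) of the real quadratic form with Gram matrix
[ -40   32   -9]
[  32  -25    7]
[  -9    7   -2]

step 0: pivot -40 → sign −
step 1: pivot 3/5 → sign +
step 2: pivot -1/24 → sign −
signature = (1, 2, 0)

Answer: (1, 2, 0)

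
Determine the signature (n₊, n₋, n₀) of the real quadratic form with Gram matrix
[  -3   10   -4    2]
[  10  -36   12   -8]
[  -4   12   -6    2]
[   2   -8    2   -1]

step 0: pivot -3 → sign −
step 1: pivot -8/3 → sign −
step 2: pivot 1 → sign +
step 3: row/col 3 already zero → sign 0
signature = (1, 2, 1)

Answer: (1, 2, 1)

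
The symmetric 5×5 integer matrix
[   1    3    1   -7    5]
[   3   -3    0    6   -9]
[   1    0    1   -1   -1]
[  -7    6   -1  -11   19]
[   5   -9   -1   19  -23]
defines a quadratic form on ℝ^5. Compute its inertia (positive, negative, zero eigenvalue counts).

step 0: pivot 1 → sign +
step 1: pivot -12 → sign −
step 2: pivot 3/4 → sign +
step 3: row/col 3 already zero → sign 0
step 4: row/col 4 already zero → sign 0
signature = (2, 1, 2)

Answer: (2, 1, 2)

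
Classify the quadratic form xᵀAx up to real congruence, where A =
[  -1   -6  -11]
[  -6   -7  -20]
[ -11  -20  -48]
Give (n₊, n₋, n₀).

step 0: pivot -1 → sign −
step 1: pivot 29 → sign +
step 2: pivot 1/29 → sign +
signature = (2, 1, 0)

Answer: (2, 1, 0)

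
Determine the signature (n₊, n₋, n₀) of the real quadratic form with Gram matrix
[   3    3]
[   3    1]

Answer: (1, 1, 0)

Derivation:
step 0: pivot 3 → sign +
step 1: pivot -2 → sign −
signature = (1, 1, 0)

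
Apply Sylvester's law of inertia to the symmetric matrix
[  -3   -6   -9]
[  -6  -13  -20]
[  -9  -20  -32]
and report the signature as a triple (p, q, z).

step 0: pivot -3 → sign −
step 1: pivot -1 → sign −
step 2: pivot -1 → sign −
signature = (0, 3, 0)

Answer: (0, 3, 0)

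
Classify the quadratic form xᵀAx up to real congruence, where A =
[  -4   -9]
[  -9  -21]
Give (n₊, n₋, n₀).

step 0: pivot -4 → sign −
step 1: pivot -3/4 → sign −
signature = (0, 2, 0)

Answer: (0, 2, 0)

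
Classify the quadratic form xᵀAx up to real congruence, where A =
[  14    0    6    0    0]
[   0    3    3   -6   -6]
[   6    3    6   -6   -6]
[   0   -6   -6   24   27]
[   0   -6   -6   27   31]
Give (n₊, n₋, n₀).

step 0: pivot 14 → sign +
step 1: pivot 3 → sign +
step 2: pivot 3/7 → sign +
step 3: pivot 12 → sign +
step 4: pivot 1/4 → sign +
signature = (5, 0, 0)

Answer: (5, 0, 0)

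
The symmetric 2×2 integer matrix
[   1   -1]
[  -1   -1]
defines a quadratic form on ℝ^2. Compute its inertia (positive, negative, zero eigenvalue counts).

Answer: (1, 1, 0)

Derivation:
step 0: pivot 1 → sign +
step 1: pivot -2 → sign −
signature = (1, 1, 0)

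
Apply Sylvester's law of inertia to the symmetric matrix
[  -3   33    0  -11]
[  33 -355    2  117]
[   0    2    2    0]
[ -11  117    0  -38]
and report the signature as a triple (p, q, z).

Answer: (2, 2, 0)

Derivation:
step 0: pivot -3 → sign −
step 1: pivot 8 → sign +
step 2: pivot 3/2 → sign +
step 3: pivot -1/3 → sign −
signature = (2, 2, 0)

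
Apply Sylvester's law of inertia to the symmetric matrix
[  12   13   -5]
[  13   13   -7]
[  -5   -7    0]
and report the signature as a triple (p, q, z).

Answer: (2, 1, 0)

Derivation:
step 0: pivot 12 → sign +
step 1: pivot -13/12 → sign −
step 2: pivot 3/13 → sign +
signature = (2, 1, 0)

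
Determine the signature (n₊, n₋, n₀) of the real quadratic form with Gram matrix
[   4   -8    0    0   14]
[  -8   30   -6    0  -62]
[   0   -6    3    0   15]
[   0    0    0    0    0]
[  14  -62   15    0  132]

Answer: (3, 0, 2)

Derivation:
step 0: pivot 4 → sign +
step 1: pivot 14 → sign +
step 2: pivot 3/7 → sign +
step 3: row/col 3 already zero → sign 0
step 4: row/col 4 already zero → sign 0
signature = (3, 0, 2)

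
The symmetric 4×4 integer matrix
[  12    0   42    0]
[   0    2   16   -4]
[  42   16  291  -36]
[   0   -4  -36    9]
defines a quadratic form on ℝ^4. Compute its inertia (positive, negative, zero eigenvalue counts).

step 0: pivot 12 → sign +
step 1: pivot 2 → sign +
step 2: pivot 16 → sign +
step 3: row/col 3 already zero → sign 0
signature = (3, 0, 1)

Answer: (3, 0, 1)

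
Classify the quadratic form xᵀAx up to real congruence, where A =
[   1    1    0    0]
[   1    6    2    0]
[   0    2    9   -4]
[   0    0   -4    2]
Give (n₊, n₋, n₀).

step 0: pivot 1 → sign +
step 1: pivot 5 → sign +
step 2: pivot 41/5 → sign +
step 3: pivot 2/41 → sign +
signature = (4, 0, 0)

Answer: (4, 0, 0)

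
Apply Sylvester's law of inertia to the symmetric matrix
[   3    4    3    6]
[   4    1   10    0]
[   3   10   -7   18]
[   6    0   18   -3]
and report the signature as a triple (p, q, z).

Answer: (2, 2, 0)

Derivation:
step 0: pivot 3 → sign +
step 1: pivot -13/3 → sign −
step 2: pivot -22/13 → sign −
step 3: pivot 3/11 → sign +
signature = (2, 2, 0)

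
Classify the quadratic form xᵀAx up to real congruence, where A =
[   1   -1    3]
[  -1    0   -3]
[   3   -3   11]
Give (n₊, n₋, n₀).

step 0: pivot 1 → sign +
step 1: pivot -1 → sign −
step 2: pivot 2 → sign +
signature = (2, 1, 0)

Answer: (2, 1, 0)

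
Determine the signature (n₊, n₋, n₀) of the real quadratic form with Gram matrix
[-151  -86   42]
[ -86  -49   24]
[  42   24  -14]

Answer: (0, 3, 0)

Derivation:
step 0: pivot -151 → sign −
step 1: pivot -3/151 → sign −
step 2: pivot -2 → sign −
signature = (0, 3, 0)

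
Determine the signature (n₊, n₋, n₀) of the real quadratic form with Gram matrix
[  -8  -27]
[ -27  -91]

step 0: pivot -8 → sign −
step 1: pivot 1/8 → sign +
signature = (1, 1, 0)

Answer: (1, 1, 0)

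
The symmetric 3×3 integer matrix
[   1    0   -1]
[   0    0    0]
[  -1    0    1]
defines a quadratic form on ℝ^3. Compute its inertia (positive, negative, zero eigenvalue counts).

step 0: pivot 1 → sign +
step 1: row/col 1 already zero → sign 0
step 2: row/col 2 already zero → sign 0
signature = (1, 0, 2)

Answer: (1, 0, 2)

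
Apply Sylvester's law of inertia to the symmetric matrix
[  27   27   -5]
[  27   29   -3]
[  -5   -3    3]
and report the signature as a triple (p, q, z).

step 0: pivot 27 → sign +
step 1: pivot 2 → sign +
step 2: pivot 2/27 → sign +
signature = (3, 0, 0)

Answer: (3, 0, 0)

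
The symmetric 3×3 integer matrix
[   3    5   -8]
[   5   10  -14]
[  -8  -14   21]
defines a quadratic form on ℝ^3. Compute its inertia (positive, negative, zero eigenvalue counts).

step 0: pivot 3 → sign +
step 1: pivot 5/3 → sign +
step 2: pivot -3/5 → sign −
signature = (2, 1, 0)

Answer: (2, 1, 0)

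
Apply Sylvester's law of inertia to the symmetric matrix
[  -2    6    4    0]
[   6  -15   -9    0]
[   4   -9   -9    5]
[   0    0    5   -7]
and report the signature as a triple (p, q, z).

Answer: (1, 3, 0)

Derivation:
step 0: pivot -2 → sign −
step 1: pivot 3 → sign +
step 2: pivot -4 → sign −
step 3: pivot -3/4 → sign −
signature = (1, 3, 0)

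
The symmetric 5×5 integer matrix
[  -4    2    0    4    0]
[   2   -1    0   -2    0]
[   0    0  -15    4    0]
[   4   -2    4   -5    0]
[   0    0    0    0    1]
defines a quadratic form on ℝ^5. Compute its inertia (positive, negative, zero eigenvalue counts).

Answer: (2, 2, 1)

Derivation:
step 0: pivot -4 → sign −
step 1: pivot -15 → sign −
step 2: pivot 1/15 → sign +
step 3: pivot 1 → sign +
step 4: row/col 4 already zero → sign 0
signature = (2, 2, 1)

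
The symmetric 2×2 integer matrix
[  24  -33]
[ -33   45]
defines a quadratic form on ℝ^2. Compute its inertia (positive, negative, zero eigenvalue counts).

step 0: pivot 24 → sign +
step 1: pivot -3/8 → sign −
signature = (1, 1, 0)

Answer: (1, 1, 0)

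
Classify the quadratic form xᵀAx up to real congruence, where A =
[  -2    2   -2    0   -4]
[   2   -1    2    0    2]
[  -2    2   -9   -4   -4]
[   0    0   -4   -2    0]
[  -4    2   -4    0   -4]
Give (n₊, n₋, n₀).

step 0: pivot -2 → sign −
step 1: pivot 1 → sign +
step 2: pivot -7 → sign −
step 3: pivot 2/7 → sign +
step 4: row/col 4 already zero → sign 0
signature = (2, 2, 1)

Answer: (2, 2, 1)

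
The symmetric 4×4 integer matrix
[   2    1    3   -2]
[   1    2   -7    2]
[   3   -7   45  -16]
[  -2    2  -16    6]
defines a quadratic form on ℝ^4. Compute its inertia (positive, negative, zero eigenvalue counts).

step 0: pivot 2 → sign +
step 1: pivot 3/2 → sign +
step 2: pivot -23/3 → sign −
step 3: pivot 2/23 → sign +
signature = (3, 1, 0)

Answer: (3, 1, 0)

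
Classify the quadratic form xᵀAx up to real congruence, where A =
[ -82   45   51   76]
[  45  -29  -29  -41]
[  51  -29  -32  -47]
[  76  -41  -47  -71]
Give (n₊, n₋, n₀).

step 0: pivot -82 → sign −
step 1: pivot -353/82 → sign −
step 2: pivot -15/353 → sign −
step 3: pivot -1/5 → sign −
signature = (0, 4, 0)

Answer: (0, 4, 0)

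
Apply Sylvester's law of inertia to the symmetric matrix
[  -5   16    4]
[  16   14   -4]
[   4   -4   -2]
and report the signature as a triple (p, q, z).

Answer: (2, 1, 0)

Derivation:
step 0: pivot -5 → sign −
step 1: pivot 326/5 → sign +
step 2: pivot 2/163 → sign +
signature = (2, 1, 0)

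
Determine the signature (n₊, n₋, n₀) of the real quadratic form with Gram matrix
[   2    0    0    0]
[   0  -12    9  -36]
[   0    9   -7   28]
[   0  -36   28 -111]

Answer: (2, 2, 0)

Derivation:
step 0: pivot 2 → sign +
step 1: pivot -12 → sign −
step 2: pivot -1/4 → sign −
step 3: pivot 1 → sign +
signature = (2, 2, 0)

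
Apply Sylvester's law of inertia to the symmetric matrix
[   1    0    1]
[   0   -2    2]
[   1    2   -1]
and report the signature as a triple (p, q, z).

step 0: pivot 1 → sign +
step 1: pivot -2 → sign −
step 2: row/col 2 already zero → sign 0
signature = (1, 1, 1)

Answer: (1, 1, 1)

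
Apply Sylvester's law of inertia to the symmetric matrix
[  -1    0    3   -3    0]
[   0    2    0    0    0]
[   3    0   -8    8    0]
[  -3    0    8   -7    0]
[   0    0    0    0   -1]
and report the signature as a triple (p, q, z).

Answer: (3, 2, 0)

Derivation:
step 0: pivot -1 → sign −
step 1: pivot 2 → sign +
step 2: pivot 1 → sign +
step 3: pivot 1 → sign +
step 4: pivot -1 → sign −
signature = (3, 2, 0)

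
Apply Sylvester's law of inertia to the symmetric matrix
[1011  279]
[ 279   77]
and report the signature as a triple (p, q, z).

step 0: pivot 1011 → sign +
step 1: pivot 2/337 → sign +
signature = (2, 0, 0)

Answer: (2, 0, 0)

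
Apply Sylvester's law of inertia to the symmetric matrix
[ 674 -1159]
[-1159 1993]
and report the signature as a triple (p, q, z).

step 0: pivot 674 → sign +
step 1: pivot 1/674 → sign +
signature = (2, 0, 0)

Answer: (2, 0, 0)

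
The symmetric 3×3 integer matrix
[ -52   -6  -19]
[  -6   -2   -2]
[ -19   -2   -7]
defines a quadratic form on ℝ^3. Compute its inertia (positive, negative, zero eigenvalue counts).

Answer: (0, 3, 0)

Derivation:
step 0: pivot -52 → sign −
step 1: pivot -17/13 → sign −
step 2: pivot -1/34 → sign −
signature = (0, 3, 0)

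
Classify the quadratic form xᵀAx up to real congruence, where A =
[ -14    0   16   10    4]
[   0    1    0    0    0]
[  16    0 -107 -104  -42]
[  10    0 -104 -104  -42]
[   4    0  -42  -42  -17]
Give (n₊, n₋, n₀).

Answer: (1, 4, 0)

Derivation:
step 0: pivot -14 → sign −
step 1: pivot 1 → sign +
step 2: pivot -621/7 → sign −
step 3: pivot -6/23 → sign −
step 4: pivot -1/27 → sign −
signature = (1, 4, 0)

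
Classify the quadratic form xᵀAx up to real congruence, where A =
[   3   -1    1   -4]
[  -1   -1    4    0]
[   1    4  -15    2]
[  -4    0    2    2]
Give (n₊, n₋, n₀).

Answer: (1, 3, 0)

Derivation:
step 0: pivot 3 → sign +
step 1: pivot -4/3 → sign −
step 2: pivot -5/4 → sign −
step 3: pivot -6/5 → sign −
signature = (1, 3, 0)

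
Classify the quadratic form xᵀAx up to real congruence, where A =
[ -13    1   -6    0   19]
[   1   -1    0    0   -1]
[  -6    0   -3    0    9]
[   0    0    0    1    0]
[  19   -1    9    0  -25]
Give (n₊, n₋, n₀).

Answer: (2, 2, 1)

Derivation:
step 0: pivot -13 → sign −
step 1: pivot -12/13 → sign −
step 2: pivot 1 → sign +
step 3: pivot 3 → sign +
step 4: row/col 4 already zero → sign 0
signature = (2, 2, 1)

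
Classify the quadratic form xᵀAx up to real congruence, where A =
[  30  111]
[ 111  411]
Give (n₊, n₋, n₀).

step 0: pivot 30 → sign +
step 1: pivot 3/10 → sign +
signature = (2, 0, 0)

Answer: (2, 0, 0)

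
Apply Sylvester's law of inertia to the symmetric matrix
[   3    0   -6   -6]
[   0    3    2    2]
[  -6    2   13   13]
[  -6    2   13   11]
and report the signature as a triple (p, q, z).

step 0: pivot 3 → sign +
step 1: pivot 3 → sign +
step 2: pivot -1/3 → sign −
step 3: pivot -2 → sign −
signature = (2, 2, 0)

Answer: (2, 2, 0)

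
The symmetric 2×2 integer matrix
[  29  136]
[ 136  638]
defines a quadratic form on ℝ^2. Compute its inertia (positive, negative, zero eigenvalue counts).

step 0: pivot 29 → sign +
step 1: pivot 6/29 → sign +
signature = (2, 0, 0)

Answer: (2, 0, 0)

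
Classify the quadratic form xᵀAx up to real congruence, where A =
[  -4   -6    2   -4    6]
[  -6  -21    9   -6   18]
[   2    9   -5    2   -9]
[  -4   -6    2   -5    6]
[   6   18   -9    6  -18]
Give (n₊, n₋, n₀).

Answer: (0, 4, 1)

Derivation:
step 0: pivot -4 → sign −
step 1: pivot -12 → sign −
step 2: pivot -1 → sign −
step 3: pivot -1 → sign −
step 4: row/col 4 already zero → sign 0
signature = (0, 4, 1)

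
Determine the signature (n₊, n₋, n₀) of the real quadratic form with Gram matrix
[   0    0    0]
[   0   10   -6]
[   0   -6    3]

step 0: pivot 10 → sign +
step 1: pivot -3/5 → sign −
step 2: row/col 2 already zero → sign 0
signature = (1, 1, 1)

Answer: (1, 1, 1)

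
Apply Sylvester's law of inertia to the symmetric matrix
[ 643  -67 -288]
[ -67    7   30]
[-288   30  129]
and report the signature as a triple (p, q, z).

step 0: pivot 643 → sign +
step 1: pivot 12/643 → sign +
step 2: row/col 2 already zero → sign 0
signature = (2, 0, 1)

Answer: (2, 0, 1)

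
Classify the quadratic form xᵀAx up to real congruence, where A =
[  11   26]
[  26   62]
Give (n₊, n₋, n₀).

step 0: pivot 11 → sign +
step 1: pivot 6/11 → sign +
signature = (2, 0, 0)

Answer: (2, 0, 0)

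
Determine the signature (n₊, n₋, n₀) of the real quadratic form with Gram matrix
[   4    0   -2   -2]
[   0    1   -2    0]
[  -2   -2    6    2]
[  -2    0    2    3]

step 0: pivot 4 → sign +
step 1: pivot 1 → sign +
step 2: pivot 1 → sign +
step 3: pivot 1 → sign +
signature = (4, 0, 0)

Answer: (4, 0, 0)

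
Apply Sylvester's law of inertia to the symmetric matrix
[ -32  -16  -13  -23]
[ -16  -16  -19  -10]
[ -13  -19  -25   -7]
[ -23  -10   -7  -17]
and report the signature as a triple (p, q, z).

Answer: (0, 4, 0)

Derivation:
step 0: pivot -32 → sign −
step 1: pivot -8 → sign −
step 2: pivot -3/16 → sign −
step 3: pivot -3/16 → sign −
signature = (0, 4, 0)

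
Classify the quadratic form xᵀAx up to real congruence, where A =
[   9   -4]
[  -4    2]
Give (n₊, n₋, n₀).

step 0: pivot 9 → sign +
step 1: pivot 2/9 → sign +
signature = (2, 0, 0)

Answer: (2, 0, 0)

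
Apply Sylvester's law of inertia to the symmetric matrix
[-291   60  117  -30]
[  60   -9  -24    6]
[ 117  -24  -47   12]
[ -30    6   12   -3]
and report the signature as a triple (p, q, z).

Answer: (2, 1, 1)

Derivation:
step 0: pivot -291 → sign −
step 1: pivot 327/97 → sign +
step 2: pivot 4/109 → sign +
step 3: row/col 3 already zero → sign 0
signature = (2, 1, 1)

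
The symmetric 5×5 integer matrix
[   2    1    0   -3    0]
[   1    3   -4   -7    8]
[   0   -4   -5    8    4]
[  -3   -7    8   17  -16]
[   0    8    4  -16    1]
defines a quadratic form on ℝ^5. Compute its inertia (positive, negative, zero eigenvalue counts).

Answer: (3, 2, 0)

Derivation:
step 0: pivot 2 → sign +
step 1: pivot 5/2 → sign +
step 2: pivot -57/5 → sign −
step 3: pivot 26/57 → sign +
step 4: pivot -3/13 → sign −
signature = (3, 2, 0)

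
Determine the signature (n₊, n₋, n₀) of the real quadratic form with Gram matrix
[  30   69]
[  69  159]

step 0: pivot 30 → sign +
step 1: pivot 3/10 → sign +
signature = (2, 0, 0)

Answer: (2, 0, 0)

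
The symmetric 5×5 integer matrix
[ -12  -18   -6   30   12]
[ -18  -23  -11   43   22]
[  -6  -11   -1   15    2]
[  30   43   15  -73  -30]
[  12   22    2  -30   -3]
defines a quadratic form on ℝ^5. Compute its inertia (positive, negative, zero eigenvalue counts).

step 0: pivot -12 → sign −
step 1: pivot 4 → sign +
step 2: pivot 1 → sign +
step 3: pivot 1 → sign +
step 4: row/col 4 already zero → sign 0
signature = (3, 1, 1)

Answer: (3, 1, 1)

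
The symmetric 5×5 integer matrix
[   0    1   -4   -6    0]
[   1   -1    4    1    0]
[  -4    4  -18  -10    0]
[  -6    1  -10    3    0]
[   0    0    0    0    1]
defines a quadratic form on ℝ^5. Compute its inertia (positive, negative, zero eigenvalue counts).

Answer: (2, 3, 0)

Derivation:
step 0: pivot -1 → sign −
step 1: pivot 1 → sign +
step 2: pivot -2 → sign −
step 3: pivot -3 → sign −
step 4: pivot 1 → sign +
signature = (2, 3, 0)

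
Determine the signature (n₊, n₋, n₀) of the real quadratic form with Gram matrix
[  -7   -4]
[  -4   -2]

step 0: pivot -7 → sign −
step 1: pivot 2/7 → sign +
signature = (1, 1, 0)

Answer: (1, 1, 0)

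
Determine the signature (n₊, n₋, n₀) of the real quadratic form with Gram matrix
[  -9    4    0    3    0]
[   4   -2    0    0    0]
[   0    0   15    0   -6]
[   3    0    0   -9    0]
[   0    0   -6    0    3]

step 0: pivot -9 → sign −
step 1: pivot -2/9 → sign −
step 2: pivot 15 → sign +
step 3: pivot 3/5 → sign +
step 4: row/col 4 already zero → sign 0
signature = (2, 2, 1)

Answer: (2, 2, 1)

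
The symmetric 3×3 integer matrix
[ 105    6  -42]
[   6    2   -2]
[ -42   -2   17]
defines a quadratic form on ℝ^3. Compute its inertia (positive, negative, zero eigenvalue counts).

Answer: (3, 0, 0)

Derivation:
step 0: pivot 105 → sign +
step 1: pivot 58/35 → sign +
step 2: pivot 3/29 → sign +
signature = (3, 0, 0)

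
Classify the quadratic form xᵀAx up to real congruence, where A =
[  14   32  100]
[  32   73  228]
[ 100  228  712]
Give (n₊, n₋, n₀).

step 0: pivot 14 → sign +
step 1: pivot -1/7 → sign −
step 2: row/col 2 already zero → sign 0
signature = (1, 1, 1)

Answer: (1, 1, 1)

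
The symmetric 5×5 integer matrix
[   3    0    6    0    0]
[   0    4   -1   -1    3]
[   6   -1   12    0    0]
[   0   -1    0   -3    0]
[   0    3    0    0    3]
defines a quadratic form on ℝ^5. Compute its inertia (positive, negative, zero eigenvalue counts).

step 0: pivot 3 → sign +
step 1: pivot 4 → sign +
step 2: pivot -1/4 → sign −
step 3: pivot -3 → sign −
step 4: pivot 3 → sign +
signature = (3, 2, 0)

Answer: (3, 2, 0)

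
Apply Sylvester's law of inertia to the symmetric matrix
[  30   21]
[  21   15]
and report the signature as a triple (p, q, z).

step 0: pivot 30 → sign +
step 1: pivot 3/10 → sign +
signature = (2, 0, 0)

Answer: (2, 0, 0)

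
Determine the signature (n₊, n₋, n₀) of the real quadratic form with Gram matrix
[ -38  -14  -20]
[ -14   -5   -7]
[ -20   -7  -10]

step 0: pivot -38 → sign −
step 1: pivot 3/19 → sign +
step 2: pivot -1/3 → sign −
signature = (1, 2, 0)

Answer: (1, 2, 0)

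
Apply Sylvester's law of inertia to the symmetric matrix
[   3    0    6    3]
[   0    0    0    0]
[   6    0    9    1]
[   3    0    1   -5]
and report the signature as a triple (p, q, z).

step 0: pivot 3 → sign +
step 1: pivot -3 → sign −
step 2: pivot 1/3 → sign +
step 3: row/col 3 already zero → sign 0
signature = (2, 1, 1)

Answer: (2, 1, 1)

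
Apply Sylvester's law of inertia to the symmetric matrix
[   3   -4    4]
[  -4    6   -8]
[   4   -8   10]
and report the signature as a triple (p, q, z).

step 0: pivot 3 → sign +
step 1: pivot 2/3 → sign +
step 2: pivot -6 → sign −
signature = (2, 1, 0)

Answer: (2, 1, 0)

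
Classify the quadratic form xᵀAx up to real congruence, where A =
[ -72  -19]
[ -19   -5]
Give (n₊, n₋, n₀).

step 0: pivot -72 → sign −
step 1: pivot 1/72 → sign +
signature = (1, 1, 0)

Answer: (1, 1, 0)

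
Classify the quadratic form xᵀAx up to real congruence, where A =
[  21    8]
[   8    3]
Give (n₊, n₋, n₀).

step 0: pivot 21 → sign +
step 1: pivot -1/21 → sign −
signature = (1, 1, 0)

Answer: (1, 1, 0)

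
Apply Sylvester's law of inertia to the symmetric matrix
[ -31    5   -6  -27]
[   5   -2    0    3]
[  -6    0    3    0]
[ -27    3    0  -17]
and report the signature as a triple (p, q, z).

Answer: (1, 3, 0)

Derivation:
step 0: pivot -31 → sign −
step 1: pivot -37/31 → sign −
step 2: pivot 183/37 → sign +
step 3: pivot -2/61 → sign −
signature = (1, 3, 0)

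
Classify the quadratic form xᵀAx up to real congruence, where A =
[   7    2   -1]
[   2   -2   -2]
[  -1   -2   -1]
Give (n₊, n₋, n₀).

Answer: (1, 1, 1)

Derivation:
step 0: pivot 7 → sign +
step 1: pivot -18/7 → sign −
step 2: row/col 2 already zero → sign 0
signature = (1, 1, 1)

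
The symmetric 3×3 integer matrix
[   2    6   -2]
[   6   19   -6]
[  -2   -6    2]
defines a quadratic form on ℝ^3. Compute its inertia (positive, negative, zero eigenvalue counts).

step 0: pivot 2 → sign +
step 1: pivot 1 → sign +
step 2: row/col 2 already zero → sign 0
signature = (2, 0, 1)

Answer: (2, 0, 1)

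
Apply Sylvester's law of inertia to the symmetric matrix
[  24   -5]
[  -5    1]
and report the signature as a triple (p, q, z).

Answer: (1, 1, 0)

Derivation:
step 0: pivot 24 → sign +
step 1: pivot -1/24 → sign −
signature = (1, 1, 0)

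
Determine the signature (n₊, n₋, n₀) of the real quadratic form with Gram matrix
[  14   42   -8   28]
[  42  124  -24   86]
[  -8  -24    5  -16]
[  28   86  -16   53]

Answer: (2, 2, 0)

Derivation:
step 0: pivot 14 → sign +
step 1: pivot -2 → sign −
step 2: pivot 3/7 → sign +
step 3: pivot -1 → sign −
signature = (2, 2, 0)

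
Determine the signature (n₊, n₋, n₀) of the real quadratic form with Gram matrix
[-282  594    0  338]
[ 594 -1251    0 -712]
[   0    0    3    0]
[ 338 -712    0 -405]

Answer: (3, 1, 0)

Derivation:
step 0: pivot -282 → sign −
step 1: pivot 9/47 → sign +
step 2: pivot 3 → sign +
step 3: pivot 1/9 → sign +
signature = (3, 1, 0)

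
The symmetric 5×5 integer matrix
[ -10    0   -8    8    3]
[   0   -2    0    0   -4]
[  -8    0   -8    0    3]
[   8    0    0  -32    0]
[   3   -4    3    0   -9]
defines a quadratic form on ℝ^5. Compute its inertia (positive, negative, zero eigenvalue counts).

Answer: (1, 3, 1)

Derivation:
step 0: pivot -10 → sign −
step 1: pivot -2 → sign −
step 2: pivot -8/5 → sign −
step 3: pivot 1/8 → sign +
step 4: row/col 4 already zero → sign 0
signature = (1, 3, 1)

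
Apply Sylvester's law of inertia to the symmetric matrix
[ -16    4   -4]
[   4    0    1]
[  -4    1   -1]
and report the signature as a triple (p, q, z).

step 0: pivot -16 → sign −
step 1: pivot 1 → sign +
step 2: row/col 2 already zero → sign 0
signature = (1, 1, 1)

Answer: (1, 1, 1)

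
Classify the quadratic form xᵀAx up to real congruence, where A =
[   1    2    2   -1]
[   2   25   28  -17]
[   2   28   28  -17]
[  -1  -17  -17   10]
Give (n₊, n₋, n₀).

Answer: (2, 2, 0)

Derivation:
step 0: pivot 1 → sign +
step 1: pivot 21 → sign +
step 2: pivot -24/7 → sign −
step 3: pivot -3/8 → sign −
signature = (2, 2, 0)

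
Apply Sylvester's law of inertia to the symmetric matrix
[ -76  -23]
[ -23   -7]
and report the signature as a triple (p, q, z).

step 0: pivot -76 → sign −
step 1: pivot -3/76 → sign −
signature = (0, 2, 0)

Answer: (0, 2, 0)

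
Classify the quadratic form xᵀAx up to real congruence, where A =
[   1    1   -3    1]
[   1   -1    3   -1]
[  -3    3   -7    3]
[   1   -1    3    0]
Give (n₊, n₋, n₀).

step 0: pivot 1 → sign +
step 1: pivot -2 → sign −
step 2: pivot 2 → sign +
step 3: pivot 1 → sign +
signature = (3, 1, 0)

Answer: (3, 1, 0)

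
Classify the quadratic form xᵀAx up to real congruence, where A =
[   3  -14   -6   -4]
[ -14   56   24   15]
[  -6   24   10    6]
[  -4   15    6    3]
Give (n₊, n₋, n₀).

Answer: (1, 3, 0)

Derivation:
step 0: pivot 3 → sign +
step 1: pivot -28/3 → sign −
step 2: pivot -2/7 → sign −
step 3: pivot -1/4 → sign −
signature = (1, 3, 0)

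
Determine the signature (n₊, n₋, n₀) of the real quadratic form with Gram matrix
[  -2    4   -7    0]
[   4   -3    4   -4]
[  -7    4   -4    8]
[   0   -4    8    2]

Answer: (2, 2, 0)

Derivation:
step 0: pivot -2 → sign −
step 1: pivot 5 → sign +
step 2: pivot 1/2 → sign +
step 3: pivot -6/5 → sign −
signature = (2, 2, 0)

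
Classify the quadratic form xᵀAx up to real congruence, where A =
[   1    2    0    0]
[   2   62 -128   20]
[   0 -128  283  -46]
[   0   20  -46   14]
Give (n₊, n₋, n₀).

Answer: (4, 0, 0)

Derivation:
step 0: pivot 1 → sign +
step 1: pivot 58 → sign +
step 2: pivot 15/29 → sign +
step 3: pivot 2/5 → sign +
signature = (4, 0, 0)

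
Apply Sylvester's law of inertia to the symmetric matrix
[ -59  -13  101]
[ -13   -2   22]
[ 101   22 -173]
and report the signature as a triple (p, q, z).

step 0: pivot -59 → sign −
step 1: pivot 51/59 → sign +
step 2: pivot -3/17 → sign −
signature = (1, 2, 0)

Answer: (1, 2, 0)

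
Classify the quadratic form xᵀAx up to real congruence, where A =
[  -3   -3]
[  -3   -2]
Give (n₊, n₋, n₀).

step 0: pivot -3 → sign −
step 1: pivot 1 → sign +
signature = (1, 1, 0)

Answer: (1, 1, 0)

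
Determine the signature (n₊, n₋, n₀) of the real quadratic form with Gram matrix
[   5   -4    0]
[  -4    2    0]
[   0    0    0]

Answer: (1, 1, 1)

Derivation:
step 0: pivot 5 → sign +
step 1: pivot -6/5 → sign −
step 2: row/col 2 already zero → sign 0
signature = (1, 1, 1)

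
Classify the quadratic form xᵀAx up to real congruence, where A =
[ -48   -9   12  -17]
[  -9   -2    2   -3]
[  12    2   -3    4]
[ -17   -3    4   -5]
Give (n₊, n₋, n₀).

Answer: (2, 2, 0)

Derivation:
step 0: pivot -48 → sign −
step 1: pivot -5/16 → sign −
step 2: pivot 1/5 → sign +
step 3: pivot 1/3 → sign +
signature = (2, 2, 0)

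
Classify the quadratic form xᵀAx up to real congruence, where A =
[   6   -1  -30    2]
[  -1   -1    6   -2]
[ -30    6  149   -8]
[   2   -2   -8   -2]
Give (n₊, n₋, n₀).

Answer: (2, 2, 0)

Derivation:
step 0: pivot 6 → sign +
step 1: pivot -7/6 → sign −
step 2: pivot -1/7 → sign −
step 3: pivot 2 → sign +
signature = (2, 2, 0)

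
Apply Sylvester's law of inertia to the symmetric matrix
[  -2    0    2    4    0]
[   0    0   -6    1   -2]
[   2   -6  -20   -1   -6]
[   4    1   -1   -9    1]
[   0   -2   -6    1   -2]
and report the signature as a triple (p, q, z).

Answer: (1, 3, 1)

Derivation:
step 0: pivot -2 → sign −
step 1: pivot -18 → sign −
step 2: pivot 2 → sign +
step 3: pivot -1/2 → sign −
step 4: row/col 4 already zero → sign 0
signature = (1, 3, 1)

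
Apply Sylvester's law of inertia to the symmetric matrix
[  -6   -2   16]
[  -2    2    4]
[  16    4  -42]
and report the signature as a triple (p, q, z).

Answer: (1, 1, 1)

Derivation:
step 0: pivot -6 → sign −
step 1: pivot 8/3 → sign +
step 2: row/col 2 already zero → sign 0
signature = (1, 1, 1)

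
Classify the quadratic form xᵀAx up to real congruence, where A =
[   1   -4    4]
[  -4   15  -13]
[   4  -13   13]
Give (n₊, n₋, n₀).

Answer: (2, 1, 0)

Derivation:
step 0: pivot 1 → sign +
step 1: pivot -1 → sign −
step 2: pivot 6 → sign +
signature = (2, 1, 0)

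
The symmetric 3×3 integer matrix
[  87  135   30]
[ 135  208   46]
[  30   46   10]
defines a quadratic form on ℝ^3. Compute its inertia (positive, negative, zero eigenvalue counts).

Answer: (1, 2, 0)

Derivation:
step 0: pivot 87 → sign +
step 1: pivot -43/29 → sign −
step 2: pivot -6/43 → sign −
signature = (1, 2, 0)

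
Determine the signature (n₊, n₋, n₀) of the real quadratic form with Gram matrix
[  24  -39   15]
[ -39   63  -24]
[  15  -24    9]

Answer: (1, 1, 1)

Derivation:
step 0: pivot 24 → sign +
step 1: pivot -3/8 → sign −
step 2: row/col 2 already zero → sign 0
signature = (1, 1, 1)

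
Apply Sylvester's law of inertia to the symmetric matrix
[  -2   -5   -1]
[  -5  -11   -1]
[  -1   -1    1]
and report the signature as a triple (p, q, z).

step 0: pivot -2 → sign −
step 1: pivot 3/2 → sign +
step 2: row/col 2 already zero → sign 0
signature = (1, 1, 1)

Answer: (1, 1, 1)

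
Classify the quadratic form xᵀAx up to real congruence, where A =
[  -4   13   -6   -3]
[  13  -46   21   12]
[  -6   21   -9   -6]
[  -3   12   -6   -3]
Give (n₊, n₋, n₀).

Answer: (1, 2, 1)

Derivation:
step 0: pivot -4 → sign −
step 1: pivot -15/4 → sign −
step 2: pivot 3/5 → sign +
step 3: row/col 3 already zero → sign 0
signature = (1, 2, 1)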